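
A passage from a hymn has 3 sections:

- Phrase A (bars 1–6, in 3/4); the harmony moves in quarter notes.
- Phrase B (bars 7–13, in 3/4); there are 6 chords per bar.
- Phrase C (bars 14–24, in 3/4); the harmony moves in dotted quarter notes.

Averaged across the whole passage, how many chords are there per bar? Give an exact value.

A: 6 × 3 = 18 beats ÷ 1 = 18 chords.
B: 7 × 3 = 21 beats ÷ 0.5 = 42 chords.
C: 11 × 3 = 33 beats ÷ 1.5 = 22 chords.
Overall: 82 chords over 24 bars → 82/24 = 41/12 chords per bar.

41/12 chords per bar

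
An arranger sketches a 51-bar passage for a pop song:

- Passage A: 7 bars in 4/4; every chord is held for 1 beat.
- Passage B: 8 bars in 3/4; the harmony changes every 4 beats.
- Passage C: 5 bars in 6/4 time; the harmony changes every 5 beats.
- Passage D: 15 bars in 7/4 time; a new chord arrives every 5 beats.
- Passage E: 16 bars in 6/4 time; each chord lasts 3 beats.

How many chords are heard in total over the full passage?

93 chords

A: 7·4 = 28 beats, 28/1 = 28 chords.
B: 8·3 = 24 beats, 24/4 = 6 chords.
C: 5·6 = 30 beats, 30/5 = 6 chords.
D: 15·7 = 105 beats, 105/5 = 21 chords.
E: 16·6 = 96 beats, 96/3 = 32 chords.
Total: 28 + 6 + 6 + 21 + 32 = 93.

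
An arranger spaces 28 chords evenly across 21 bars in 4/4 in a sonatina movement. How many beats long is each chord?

21 bars × 4 beats/bar = 84 beats total.
84 beats ÷ 28 chords = 3 beats per chord.
(That is a dotted half note.)

3 beats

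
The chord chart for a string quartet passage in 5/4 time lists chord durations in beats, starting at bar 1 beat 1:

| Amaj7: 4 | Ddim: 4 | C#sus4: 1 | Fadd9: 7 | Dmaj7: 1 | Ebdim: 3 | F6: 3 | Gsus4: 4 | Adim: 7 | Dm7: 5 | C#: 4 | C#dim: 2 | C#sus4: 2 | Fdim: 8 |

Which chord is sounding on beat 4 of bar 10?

Beat 4 of bar 10 is beat (10−1)×5 + 4 = 49 overall.
Running totals: Amaj7 ends at 4, Ddim ends at 8, C#sus4 ends at 9, Fadd9 ends at 16, Dmaj7 ends at 17, Ebdim ends at 20, F6 ends at 23, Gsus4 ends at 27, Adim ends at 34, Dm7 ends at 39, C# ends at 43, C#dim ends at 45, C#sus4 ends at 47, Fdim ends at 55.
Beat 49 falls within Fdim.

Fdim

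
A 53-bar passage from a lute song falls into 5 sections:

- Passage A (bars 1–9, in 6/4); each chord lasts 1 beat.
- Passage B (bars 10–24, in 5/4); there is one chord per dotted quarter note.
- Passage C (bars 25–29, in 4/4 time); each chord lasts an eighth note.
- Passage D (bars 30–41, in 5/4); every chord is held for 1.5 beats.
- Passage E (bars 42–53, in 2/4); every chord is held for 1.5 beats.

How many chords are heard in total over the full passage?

200 chords

A has 54 beats and chords last 1 each, so 54 chords.
B has 75 beats and chords last 1.5 each, so 50 chords.
C has 20 beats and chords last 0.5 each, so 40 chords.
D has 60 beats and chords last 1.5 each, so 40 chords.
E has 24 beats and chords last 1.5 each, so 16 chords.
Total: 54 + 50 + 40 + 40 + 16 = 200.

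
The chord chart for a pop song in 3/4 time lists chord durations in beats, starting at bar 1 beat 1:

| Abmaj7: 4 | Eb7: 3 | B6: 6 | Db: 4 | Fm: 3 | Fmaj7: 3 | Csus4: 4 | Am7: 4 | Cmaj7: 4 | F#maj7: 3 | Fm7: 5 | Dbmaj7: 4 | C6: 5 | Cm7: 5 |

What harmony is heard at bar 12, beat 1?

Beat 1 of bar 12 is beat (12−1)×3 + 1 = 34 overall.
Running totals: Abmaj7 ends at 4, Eb7 ends at 7, B6 ends at 13, Db ends at 17, Fm ends at 20, Fmaj7 ends at 23, Csus4 ends at 27, Am7 ends at 31, Cmaj7 ends at 35.
Beat 34 falls within Cmaj7.

Cmaj7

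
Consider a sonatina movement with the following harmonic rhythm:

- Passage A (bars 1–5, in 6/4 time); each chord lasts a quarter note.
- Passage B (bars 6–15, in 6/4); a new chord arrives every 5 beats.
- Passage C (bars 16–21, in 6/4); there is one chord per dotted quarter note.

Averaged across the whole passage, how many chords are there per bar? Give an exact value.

22/7 chords per bar

A: 5 bars of 6 beats is 30 beats; at 1 beat each that's 30 chords.
B: 10 bars of 6 beats is 60 beats; at 5 beats each that's 12 chords.
C: 6 bars of 6 beats is 36 beats; at 1.5 beats each that's 24 chords.
Overall: 66 chords over 21 bars → 66/21 = 22/7 chords per bar.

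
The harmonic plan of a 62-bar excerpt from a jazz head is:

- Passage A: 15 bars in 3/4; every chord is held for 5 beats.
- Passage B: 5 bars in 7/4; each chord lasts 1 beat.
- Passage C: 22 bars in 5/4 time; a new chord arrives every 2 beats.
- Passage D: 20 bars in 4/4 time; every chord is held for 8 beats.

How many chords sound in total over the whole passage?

109 chords

A: 15 bars × 3 beats = 45 beats; 5 beats/chord → 9 chords.
B: 5 bars × 7 beats = 35 beats; 1 beat/chord → 35 chords.
C: 22 bars × 5 beats = 110 beats; 2 beats/chord → 55 chords.
D: 20 bars × 4 beats = 80 beats; 8 beats/chord → 10 chords.
Total: 9 + 35 + 55 + 10 = 109.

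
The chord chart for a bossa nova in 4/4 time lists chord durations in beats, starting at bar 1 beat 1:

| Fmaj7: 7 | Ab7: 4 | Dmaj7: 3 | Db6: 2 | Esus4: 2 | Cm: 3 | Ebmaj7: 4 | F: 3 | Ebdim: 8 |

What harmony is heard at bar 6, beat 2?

Ebmaj7

Beat 2 of bar 6 is beat (6−1)×4 + 2 = 22 overall.
Running totals: Fmaj7 ends at 7, Ab7 ends at 11, Dmaj7 ends at 14, Db6 ends at 16, Esus4 ends at 18, Cm ends at 21, Ebmaj7 ends at 25.
Beat 22 falls within Ebmaj7.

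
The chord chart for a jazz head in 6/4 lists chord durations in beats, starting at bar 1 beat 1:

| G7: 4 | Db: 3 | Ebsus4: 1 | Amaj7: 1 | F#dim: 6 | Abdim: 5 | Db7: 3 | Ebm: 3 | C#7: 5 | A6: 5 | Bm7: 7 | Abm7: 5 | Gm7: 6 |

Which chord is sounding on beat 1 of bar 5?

Beat 1 of bar 5 is beat (5−1)×6 + 1 = 25 overall.
Running totals: G7 ends at 4, Db ends at 7, Ebsus4 ends at 8, Amaj7 ends at 9, F#dim ends at 15, Abdim ends at 20, Db7 ends at 23, Ebm ends at 26.
Beat 25 falls within Ebm.

Ebm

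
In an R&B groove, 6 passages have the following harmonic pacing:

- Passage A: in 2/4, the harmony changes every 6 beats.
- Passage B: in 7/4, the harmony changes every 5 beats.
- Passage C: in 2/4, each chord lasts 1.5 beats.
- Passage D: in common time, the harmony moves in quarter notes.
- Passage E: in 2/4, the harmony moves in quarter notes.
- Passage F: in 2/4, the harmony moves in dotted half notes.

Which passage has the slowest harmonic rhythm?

Passage A

A: 2/6 = 1/3 chords/bar.
B: 7/5 = 1.4 chords/bar.
C: 2/1.5 = 4/3 chords/bar.
D: 4/1 = 4 chords/bar.
E: 2/1 = 2 chords/bar.
F: 2/3 = 2/3 chords/bar.
Slowest is A at 1/3 chords/bar.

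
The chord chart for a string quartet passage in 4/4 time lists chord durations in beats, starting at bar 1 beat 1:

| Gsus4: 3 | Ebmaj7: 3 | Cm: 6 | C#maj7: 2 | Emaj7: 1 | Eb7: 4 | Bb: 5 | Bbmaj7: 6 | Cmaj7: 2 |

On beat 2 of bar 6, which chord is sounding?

Bb

Beat 2 of bar 6 is beat (6−1)×4 + 2 = 22 overall.
Running totals: Gsus4 ends at 3, Ebmaj7 ends at 6, Cm ends at 12, C#maj7 ends at 14, Emaj7 ends at 15, Eb7 ends at 19, Bb ends at 24.
Beat 22 falls within Bb.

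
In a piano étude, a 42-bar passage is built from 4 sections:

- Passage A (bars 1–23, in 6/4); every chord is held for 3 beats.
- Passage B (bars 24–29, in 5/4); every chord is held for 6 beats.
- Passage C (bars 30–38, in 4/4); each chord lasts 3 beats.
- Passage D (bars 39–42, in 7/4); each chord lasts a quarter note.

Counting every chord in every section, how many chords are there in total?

91 chords

A: 23 bars × 6 beats = 138 beats; 3 beats/chord → 46 chords.
B: 6 bars × 5 beats = 30 beats; 6 beats/chord → 5 chords.
C: 9 bars × 4 beats = 36 beats; 3 beats/chord → 12 chords.
D: 4 bars × 7 beats = 28 beats; 1 beat/chord → 28 chords.
Total: 46 + 5 + 12 + 28 = 91.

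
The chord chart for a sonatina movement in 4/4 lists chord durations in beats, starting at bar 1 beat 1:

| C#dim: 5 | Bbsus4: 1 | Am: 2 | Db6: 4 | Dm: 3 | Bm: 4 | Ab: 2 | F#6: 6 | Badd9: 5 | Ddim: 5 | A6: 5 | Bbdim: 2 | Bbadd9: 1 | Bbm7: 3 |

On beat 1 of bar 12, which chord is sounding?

Bbadd9

Beat 1 of bar 12 is beat (12−1)×4 + 1 = 45 overall.
Running totals: C#dim ends at 5, Bbsus4 ends at 6, Am ends at 8, Db6 ends at 12, Dm ends at 15, Bm ends at 19, Ab ends at 21, F#6 ends at 27, Badd9 ends at 32, Ddim ends at 37, A6 ends at 42, Bbdim ends at 44, Bbadd9 ends at 45.
Beat 45 falls within Bbadd9.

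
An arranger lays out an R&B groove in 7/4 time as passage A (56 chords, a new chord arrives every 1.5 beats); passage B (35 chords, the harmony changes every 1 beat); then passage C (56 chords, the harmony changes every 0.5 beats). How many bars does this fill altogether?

A: 56 × 1.5 = 84 beats = 12 bars.
B: 35 × 1 = 35 beats = 5 bars.
C: 56 × 0.5 = 28 beats = 4 bars.
Total: 12 + 5 + 4 = 21 bars.

21 bars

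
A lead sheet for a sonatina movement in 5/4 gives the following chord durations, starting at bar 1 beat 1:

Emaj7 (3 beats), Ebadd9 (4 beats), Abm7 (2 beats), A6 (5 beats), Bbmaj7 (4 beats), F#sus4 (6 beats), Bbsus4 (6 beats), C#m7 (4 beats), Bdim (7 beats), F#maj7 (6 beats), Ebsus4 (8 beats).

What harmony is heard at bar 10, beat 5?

Ebsus4

Beat 5 of bar 10 is beat (10−1)×5 + 5 = 50 overall.
Running totals: Emaj7 ends at 3, Ebadd9 ends at 7, Abm7 ends at 9, A6 ends at 14, Bbmaj7 ends at 18, F#sus4 ends at 24, Bbsus4 ends at 30, C#m7 ends at 34, Bdim ends at 41, F#maj7 ends at 47, Ebsus4 ends at 55.
Beat 50 falls within Ebsus4.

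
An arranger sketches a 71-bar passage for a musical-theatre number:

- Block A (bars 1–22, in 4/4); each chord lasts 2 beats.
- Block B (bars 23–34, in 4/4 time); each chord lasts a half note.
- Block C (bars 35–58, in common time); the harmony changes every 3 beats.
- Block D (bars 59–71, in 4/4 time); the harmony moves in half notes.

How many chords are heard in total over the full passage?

126 chords

A: 22·4 = 88 beats, 88/2 = 44 chords.
B: 12·4 = 48 beats, 48/2 = 24 chords.
C: 24·4 = 96 beats, 96/3 = 32 chords.
D: 13·4 = 52 beats, 52/2 = 26 chords.
Total: 44 + 24 + 32 + 26 = 126.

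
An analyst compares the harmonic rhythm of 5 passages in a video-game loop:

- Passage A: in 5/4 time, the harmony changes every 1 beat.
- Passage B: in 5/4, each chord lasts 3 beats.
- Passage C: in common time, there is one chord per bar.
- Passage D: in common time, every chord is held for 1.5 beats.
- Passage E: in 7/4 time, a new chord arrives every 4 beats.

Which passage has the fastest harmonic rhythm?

Passage A

A: 5/1 = 5 chords/bar.
B: 5/3 = 5/3 chords/bar.
C: 4/4 = 1 chord/bar.
D: 4/1.5 = 8/3 chords/bar.
E: 7/4 = 1.75 chords/bar.
Fastest is A at 5 chords/bar.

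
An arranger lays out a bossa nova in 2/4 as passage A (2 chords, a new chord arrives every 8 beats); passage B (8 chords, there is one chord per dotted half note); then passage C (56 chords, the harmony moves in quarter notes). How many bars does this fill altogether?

48 bars

A: 2 × 8 = 16 beats = 8 bars.
B: 8 × 3 = 24 beats = 12 bars.
C: 56 × 1 = 56 beats = 28 bars.
Total: 8 + 12 + 28 = 48 bars.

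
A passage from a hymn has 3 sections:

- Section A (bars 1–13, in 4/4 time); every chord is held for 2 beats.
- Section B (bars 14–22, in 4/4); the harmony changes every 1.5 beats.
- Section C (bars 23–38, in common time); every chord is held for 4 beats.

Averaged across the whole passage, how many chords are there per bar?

A: 13 bars of 4 beats is 52 beats; at 2 beats each that's 26 chords.
B: 9 bars of 4 beats is 36 beats; at 1.5 beats each that's 24 chords.
C: 16 bars of 4 beats is 64 beats; at 4 beats each that's 16 chords.
Overall: 66 chords over 38 bars → 66/38 = 33/19 chords per bar.

33/19 chords per bar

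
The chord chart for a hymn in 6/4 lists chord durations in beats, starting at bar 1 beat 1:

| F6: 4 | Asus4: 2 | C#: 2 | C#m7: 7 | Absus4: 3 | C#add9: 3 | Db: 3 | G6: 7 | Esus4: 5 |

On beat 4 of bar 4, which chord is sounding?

Beat 4 of bar 4 is beat (4−1)×6 + 4 = 22 overall.
Running totals: F6 ends at 4, Asus4 ends at 6, C# ends at 8, C#m7 ends at 15, Absus4 ends at 18, C#add9 ends at 21, Db ends at 24.
Beat 22 falls within Db.

Db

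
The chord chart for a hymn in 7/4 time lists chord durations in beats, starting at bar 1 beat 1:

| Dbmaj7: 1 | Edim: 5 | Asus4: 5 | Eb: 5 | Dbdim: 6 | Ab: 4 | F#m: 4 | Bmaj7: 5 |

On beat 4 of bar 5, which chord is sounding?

Beat 4 of bar 5 is beat (5−1)×7 + 4 = 32 overall.
Running totals: Dbmaj7 ends at 1, Edim ends at 6, Asus4 ends at 11, Eb ends at 16, Dbdim ends at 22, Ab ends at 26, F#m ends at 30, Bmaj7 ends at 35.
Beat 32 falls within Bmaj7.

Bmaj7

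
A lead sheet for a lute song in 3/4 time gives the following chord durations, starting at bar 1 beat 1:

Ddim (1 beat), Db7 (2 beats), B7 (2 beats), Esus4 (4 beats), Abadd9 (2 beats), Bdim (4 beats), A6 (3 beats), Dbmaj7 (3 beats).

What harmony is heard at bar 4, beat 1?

Beat 1 of bar 4 is beat (4−1)×3 + 1 = 10 overall.
Running totals: Ddim ends at 1, Db7 ends at 3, B7 ends at 5, Esus4 ends at 9, Abadd9 ends at 11.
Beat 10 falls within Abadd9.

Abadd9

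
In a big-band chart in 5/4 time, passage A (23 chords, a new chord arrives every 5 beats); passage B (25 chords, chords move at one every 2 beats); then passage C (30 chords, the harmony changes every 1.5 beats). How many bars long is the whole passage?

A: 23 × 5 = 115 beats = 23 bars.
B: 25 × 2 = 50 beats = 10 bars.
C: 30 × 1.5 = 45 beats = 9 bars.
Total: 23 + 10 + 9 = 42 bars.

42 bars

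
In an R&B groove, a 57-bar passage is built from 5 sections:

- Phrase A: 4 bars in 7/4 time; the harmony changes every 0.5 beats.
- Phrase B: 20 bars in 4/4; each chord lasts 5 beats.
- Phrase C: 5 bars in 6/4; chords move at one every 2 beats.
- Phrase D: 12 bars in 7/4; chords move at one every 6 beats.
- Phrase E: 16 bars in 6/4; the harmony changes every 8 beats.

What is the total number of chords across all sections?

113 chords

A: 4·7 = 28 beats, 28/0.5 = 56 chords.
B: 20·4 = 80 beats, 80/5 = 16 chords.
C: 5·6 = 30 beats, 30/2 = 15 chords.
D: 12·7 = 84 beats, 84/6 = 14 chords.
E: 16·6 = 96 beats, 96/8 = 12 chords.
Total: 56 + 16 + 15 + 14 + 12 = 113.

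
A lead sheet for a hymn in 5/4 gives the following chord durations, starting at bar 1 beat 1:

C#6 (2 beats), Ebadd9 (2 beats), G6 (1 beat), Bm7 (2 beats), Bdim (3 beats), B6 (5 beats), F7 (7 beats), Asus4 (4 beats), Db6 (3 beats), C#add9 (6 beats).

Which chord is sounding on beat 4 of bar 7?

Beat 4 of bar 7 is beat (7−1)×5 + 4 = 34 overall.
Running totals: C#6 ends at 2, Ebadd9 ends at 4, G6 ends at 5, Bm7 ends at 7, Bdim ends at 10, B6 ends at 15, F7 ends at 22, Asus4 ends at 26, Db6 ends at 29, C#add9 ends at 35.
Beat 34 falls within C#add9.

C#add9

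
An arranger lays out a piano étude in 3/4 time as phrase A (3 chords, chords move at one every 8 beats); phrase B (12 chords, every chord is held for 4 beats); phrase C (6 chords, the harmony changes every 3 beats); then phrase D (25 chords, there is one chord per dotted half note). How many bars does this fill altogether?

55 bars

A: 3 × 8 = 24 beats = 8 bars.
B: 12 × 4 = 48 beats = 16 bars.
C: 6 × 3 = 18 beats = 6 bars.
D: 25 × 3 = 75 beats = 25 bars.
Total: 8 + 16 + 6 + 25 = 55 bars.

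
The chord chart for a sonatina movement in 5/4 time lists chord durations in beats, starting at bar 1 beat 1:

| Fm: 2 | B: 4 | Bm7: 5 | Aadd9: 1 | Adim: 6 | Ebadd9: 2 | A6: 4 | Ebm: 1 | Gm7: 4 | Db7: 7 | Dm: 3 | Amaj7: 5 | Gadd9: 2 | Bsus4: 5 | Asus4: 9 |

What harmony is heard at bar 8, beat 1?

Db7

Beat 1 of bar 8 is beat (8−1)×5 + 1 = 36 overall.
Running totals: Fm ends at 2, B ends at 6, Bm7 ends at 11, Aadd9 ends at 12, Adim ends at 18, Ebadd9 ends at 20, A6 ends at 24, Ebm ends at 25, Gm7 ends at 29, Db7 ends at 36.
Beat 36 falls within Db7.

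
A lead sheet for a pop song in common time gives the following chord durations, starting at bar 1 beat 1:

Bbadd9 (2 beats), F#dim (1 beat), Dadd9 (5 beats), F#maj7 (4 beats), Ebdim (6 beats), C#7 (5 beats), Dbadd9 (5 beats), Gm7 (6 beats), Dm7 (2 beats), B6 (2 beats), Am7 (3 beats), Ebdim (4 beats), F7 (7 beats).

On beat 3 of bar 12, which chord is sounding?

F7

Beat 3 of bar 12 is beat (12−1)×4 + 3 = 47 overall.
Running totals: Bbadd9 ends at 2, F#dim ends at 3, Dadd9 ends at 8, F#maj7 ends at 12, Ebdim ends at 18, C#7 ends at 23, Dbadd9 ends at 28, Gm7 ends at 34, Dm7 ends at 36, B6 ends at 38, Am7 ends at 41, Ebdim ends at 45, F7 ends at 52.
Beat 47 falls within F7.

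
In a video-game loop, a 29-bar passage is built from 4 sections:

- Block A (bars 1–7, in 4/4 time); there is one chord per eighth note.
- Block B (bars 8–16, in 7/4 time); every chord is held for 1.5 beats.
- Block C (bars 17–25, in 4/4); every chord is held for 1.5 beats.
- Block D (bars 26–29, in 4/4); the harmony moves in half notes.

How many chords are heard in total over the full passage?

130 chords

A: 7 bars × 4 beats = 28 beats; 0.5 beats/chord → 56 chords.
B: 9 bars × 7 beats = 63 beats; 1.5 beats/chord → 42 chords.
C: 9 bars × 4 beats = 36 beats; 1.5 beats/chord → 24 chords.
D: 4 bars × 4 beats = 16 beats; 2 beats/chord → 8 chords.
Total: 56 + 42 + 24 + 8 = 130.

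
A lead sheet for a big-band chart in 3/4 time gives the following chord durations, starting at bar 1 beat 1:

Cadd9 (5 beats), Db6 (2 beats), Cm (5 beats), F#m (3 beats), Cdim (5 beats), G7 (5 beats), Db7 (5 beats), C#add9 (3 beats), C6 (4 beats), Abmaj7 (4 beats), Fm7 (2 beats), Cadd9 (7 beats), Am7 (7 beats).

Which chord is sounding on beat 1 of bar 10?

Db7

Beat 1 of bar 10 is beat (10−1)×3 + 1 = 28 overall.
Running totals: Cadd9 ends at 5, Db6 ends at 7, Cm ends at 12, F#m ends at 15, Cdim ends at 20, G7 ends at 25, Db7 ends at 30.
Beat 28 falls within Db7.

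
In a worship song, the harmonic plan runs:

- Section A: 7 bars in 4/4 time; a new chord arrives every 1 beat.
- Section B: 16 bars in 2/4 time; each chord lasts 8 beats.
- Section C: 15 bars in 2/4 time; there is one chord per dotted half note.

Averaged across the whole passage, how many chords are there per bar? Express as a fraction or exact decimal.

21/19 chords per bar

A: 7 bars of 4 beats is 28 beats; at 1 beat each that's 28 chords.
B: 16 bars of 2 beats is 32 beats; at 8 beats each that's 4 chords.
C: 15 bars of 2 beats is 30 beats; at 3 beats each that's 10 chords.
Overall: 42 chords over 38 bars → 42/38 = 21/19 chords per bar.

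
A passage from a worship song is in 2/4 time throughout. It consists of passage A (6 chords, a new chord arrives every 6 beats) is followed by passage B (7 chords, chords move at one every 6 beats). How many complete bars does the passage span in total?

39 bars

A: 6 × 6 = 36 beats = 18 bars.
B: 7 × 6 = 42 beats = 21 bars.
Total: 18 + 21 = 39 bars.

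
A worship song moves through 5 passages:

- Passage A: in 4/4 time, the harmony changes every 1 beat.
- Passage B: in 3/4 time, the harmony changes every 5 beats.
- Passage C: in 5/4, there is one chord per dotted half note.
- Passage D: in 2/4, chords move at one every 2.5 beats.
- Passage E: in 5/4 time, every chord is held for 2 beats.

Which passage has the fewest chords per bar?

Passage B

A: 4 beats/bar ÷ 1 beat/chord = 4 chords/bar.
B: 3 beats/bar ÷ 5 beats/chord = 0.6 chords/bar.
C: 5 beats/bar ÷ 3 beats/chord = 5/3 chords/bar.
D: 2 beats/bar ÷ 2.5 beats/chord = 0.8 chords/bar.
E: 5 beats/bar ÷ 2 beats/chord = 2.5 chords/bar.
Slowest is B at 0.6 chords/bar.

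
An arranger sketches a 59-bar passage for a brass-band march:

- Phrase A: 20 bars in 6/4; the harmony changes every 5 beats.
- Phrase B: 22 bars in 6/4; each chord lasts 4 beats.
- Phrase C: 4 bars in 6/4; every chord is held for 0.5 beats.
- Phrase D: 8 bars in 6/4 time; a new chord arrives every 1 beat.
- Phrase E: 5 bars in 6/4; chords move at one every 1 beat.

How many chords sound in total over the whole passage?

A: 20 bars × 6 beats = 120 beats; 5 beats/chord → 24 chords.
B: 22 bars × 6 beats = 132 beats; 4 beats/chord → 33 chords.
C: 4 bars × 6 beats = 24 beats; 0.5 beats/chord → 48 chords.
D: 8 bars × 6 beats = 48 beats; 1 beat/chord → 48 chords.
E: 5 bars × 6 beats = 30 beats; 1 beat/chord → 30 chords.
Total: 24 + 33 + 48 + 48 + 30 = 183.

183 chords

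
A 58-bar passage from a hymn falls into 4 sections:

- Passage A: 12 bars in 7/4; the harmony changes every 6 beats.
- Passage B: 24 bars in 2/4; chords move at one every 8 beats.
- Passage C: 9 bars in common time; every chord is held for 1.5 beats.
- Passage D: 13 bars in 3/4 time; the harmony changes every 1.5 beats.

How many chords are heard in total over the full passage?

70 chords

A: 12 bars × 7 beats = 84 beats; 6 beats/chord → 14 chords.
B: 24 bars × 2 beats = 48 beats; 8 beats/chord → 6 chords.
C: 9 bars × 4 beats = 36 beats; 1.5 beats/chord → 24 chords.
D: 13 bars × 3 beats = 39 beats; 1.5 beats/chord → 26 chords.
Total: 14 + 6 + 24 + 26 = 70.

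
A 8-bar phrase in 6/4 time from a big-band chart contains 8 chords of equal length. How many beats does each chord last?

8 bars × 6 beats/bar = 48 beats total.
48 beats ÷ 8 chords = 6 beats per chord.

6 beats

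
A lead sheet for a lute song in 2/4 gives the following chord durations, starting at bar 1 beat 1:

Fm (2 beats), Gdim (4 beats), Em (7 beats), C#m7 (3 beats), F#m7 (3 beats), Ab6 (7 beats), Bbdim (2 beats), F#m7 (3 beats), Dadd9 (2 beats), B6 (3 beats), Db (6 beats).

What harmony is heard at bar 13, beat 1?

Ab6

Beat 1 of bar 13 is beat (13−1)×2 + 1 = 25 overall.
Running totals: Fm ends at 2, Gdim ends at 6, Em ends at 13, C#m7 ends at 16, F#m7 ends at 19, Ab6 ends at 26.
Beat 25 falls within Ab6.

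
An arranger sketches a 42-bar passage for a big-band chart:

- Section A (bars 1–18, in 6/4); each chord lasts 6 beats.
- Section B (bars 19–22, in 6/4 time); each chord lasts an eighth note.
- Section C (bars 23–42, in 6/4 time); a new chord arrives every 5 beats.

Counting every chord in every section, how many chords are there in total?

A has 108 beats and chords last 6 each, so 18 chords.
B has 24 beats and chords last 0.5 each, so 48 chords.
C has 120 beats and chords last 5 each, so 24 chords.
Total: 18 + 48 + 24 = 90.

90 chords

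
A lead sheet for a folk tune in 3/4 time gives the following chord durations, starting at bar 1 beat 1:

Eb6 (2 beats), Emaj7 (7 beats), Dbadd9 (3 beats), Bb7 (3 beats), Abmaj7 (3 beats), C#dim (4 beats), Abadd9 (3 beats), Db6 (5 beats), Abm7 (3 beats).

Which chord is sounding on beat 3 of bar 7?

Beat 3 of bar 7 is beat (7−1)×3 + 3 = 21 overall.
Running totals: Eb6 ends at 2, Emaj7 ends at 9, Dbadd9 ends at 12, Bb7 ends at 15, Abmaj7 ends at 18, C#dim ends at 22.
Beat 21 falls within C#dim.

C#dim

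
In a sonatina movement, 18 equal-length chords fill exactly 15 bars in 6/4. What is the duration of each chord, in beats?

5 beats

15 bars × 6 beats/bar = 90 beats total.
90 beats ÷ 18 chords = 5 beats per chord.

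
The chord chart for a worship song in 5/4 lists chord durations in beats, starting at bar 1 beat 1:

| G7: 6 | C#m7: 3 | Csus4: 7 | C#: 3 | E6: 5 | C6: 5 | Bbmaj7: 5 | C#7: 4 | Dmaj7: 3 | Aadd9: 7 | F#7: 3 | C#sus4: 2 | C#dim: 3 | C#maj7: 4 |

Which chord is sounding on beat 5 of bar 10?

Beat 5 of bar 10 is beat (10−1)×5 + 5 = 50 overall.
Running totals: G7 ends at 6, C#m7 ends at 9, Csus4 ends at 16, C# ends at 19, E6 ends at 24, C6 ends at 29, Bbmaj7 ends at 34, C#7 ends at 38, Dmaj7 ends at 41, Aadd9 ends at 48, F#7 ends at 51.
Beat 50 falls within F#7.

F#7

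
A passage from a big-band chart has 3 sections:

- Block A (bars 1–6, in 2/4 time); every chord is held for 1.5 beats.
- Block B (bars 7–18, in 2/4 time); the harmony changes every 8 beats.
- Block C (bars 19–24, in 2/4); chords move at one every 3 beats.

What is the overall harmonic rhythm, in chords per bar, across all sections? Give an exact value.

0.625 chords per bar

A: 6 × 2 = 12 beats ÷ 1.5 = 8 chords.
B: 12 × 2 = 24 beats ÷ 8 = 3 chords.
C: 6 × 2 = 12 beats ÷ 3 = 4 chords.
Overall: 15 chords over 24 bars → 15/24 = 0.625 chords per bar.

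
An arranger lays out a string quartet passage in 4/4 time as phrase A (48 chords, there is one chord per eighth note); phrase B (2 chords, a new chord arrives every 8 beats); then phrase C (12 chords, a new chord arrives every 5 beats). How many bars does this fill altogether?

A: 48 × 0.5 = 24 beats = 6 bars.
B: 2 × 8 = 16 beats = 4 bars.
C: 12 × 5 = 60 beats = 15 bars.
Total: 6 + 4 + 15 = 25 bars.

25 bars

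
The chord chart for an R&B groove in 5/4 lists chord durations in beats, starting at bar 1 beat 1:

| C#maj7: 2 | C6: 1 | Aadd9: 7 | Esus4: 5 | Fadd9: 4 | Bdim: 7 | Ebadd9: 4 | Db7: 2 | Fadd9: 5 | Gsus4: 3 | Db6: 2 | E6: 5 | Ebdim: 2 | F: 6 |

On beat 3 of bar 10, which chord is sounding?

Ebdim

Beat 3 of bar 10 is beat (10−1)×5 + 3 = 48 overall.
Running totals: C#maj7 ends at 2, C6 ends at 3, Aadd9 ends at 10, Esus4 ends at 15, Fadd9 ends at 19, Bdim ends at 26, Ebadd9 ends at 30, Db7 ends at 32, Fadd9 ends at 37, Gsus4 ends at 40, Db6 ends at 42, E6 ends at 47, Ebdim ends at 49.
Beat 48 falls within Ebdim.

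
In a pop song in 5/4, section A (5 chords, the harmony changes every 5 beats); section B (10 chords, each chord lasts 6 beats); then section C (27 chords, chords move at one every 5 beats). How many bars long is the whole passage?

44 bars

A: 5 × 5 = 25 beats = 5 bars.
B: 10 × 6 = 60 beats = 12 bars.
C: 27 × 5 = 135 beats = 27 bars.
Total: 5 + 12 + 27 = 44 bars.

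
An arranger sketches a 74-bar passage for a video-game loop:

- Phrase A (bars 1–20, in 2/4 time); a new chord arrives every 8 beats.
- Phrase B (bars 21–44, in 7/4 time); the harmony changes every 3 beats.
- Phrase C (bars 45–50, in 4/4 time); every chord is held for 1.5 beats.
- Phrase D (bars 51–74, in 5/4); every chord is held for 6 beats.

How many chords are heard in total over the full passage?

A: 20 bars × 2 beats = 40 beats; 8 beats/chord → 5 chords.
B: 24 bars × 7 beats = 168 beats; 3 beats/chord → 56 chords.
C: 6 bars × 4 beats = 24 beats; 1.5 beats/chord → 16 chords.
D: 24 bars × 5 beats = 120 beats; 6 beats/chord → 20 chords.
Total: 5 + 56 + 16 + 20 = 97.

97 chords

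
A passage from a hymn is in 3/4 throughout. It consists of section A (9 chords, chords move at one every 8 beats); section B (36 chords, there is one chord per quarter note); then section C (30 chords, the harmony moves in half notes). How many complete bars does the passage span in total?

56 bars

A: 9 × 8 = 72 beats = 24 bars.
B: 36 × 1 = 36 beats = 12 bars.
C: 30 × 2 = 60 beats = 20 bars.
Total: 24 + 12 + 20 = 56 bars.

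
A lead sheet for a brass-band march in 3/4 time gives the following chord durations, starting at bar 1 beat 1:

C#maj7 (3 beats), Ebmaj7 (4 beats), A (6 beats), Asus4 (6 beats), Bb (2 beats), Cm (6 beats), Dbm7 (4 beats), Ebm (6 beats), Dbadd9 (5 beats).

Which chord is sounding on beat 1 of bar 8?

Beat 1 of bar 8 is beat (8−1)×3 + 1 = 22 overall.
Running totals: C#maj7 ends at 3, Ebmaj7 ends at 7, A ends at 13, Asus4 ends at 19, Bb ends at 21, Cm ends at 27.
Beat 22 falls within Cm.

Cm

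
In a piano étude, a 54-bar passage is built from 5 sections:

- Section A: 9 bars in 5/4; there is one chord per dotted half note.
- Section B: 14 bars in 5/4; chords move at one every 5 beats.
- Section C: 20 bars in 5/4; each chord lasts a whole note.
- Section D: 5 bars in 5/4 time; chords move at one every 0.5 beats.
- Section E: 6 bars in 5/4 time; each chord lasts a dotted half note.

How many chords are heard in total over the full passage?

114 chords

A: 9 bars × 5 beats = 45 beats; 3 beats/chord → 15 chords.
B: 14 bars × 5 beats = 70 beats; 5 beats/chord → 14 chords.
C: 20 bars × 5 beats = 100 beats; 4 beats/chord → 25 chords.
D: 5 bars × 5 beats = 25 beats; 0.5 beats/chord → 50 chords.
E: 6 bars × 5 beats = 30 beats; 3 beats/chord → 10 chords.
Total: 15 + 14 + 25 + 50 + 10 = 114.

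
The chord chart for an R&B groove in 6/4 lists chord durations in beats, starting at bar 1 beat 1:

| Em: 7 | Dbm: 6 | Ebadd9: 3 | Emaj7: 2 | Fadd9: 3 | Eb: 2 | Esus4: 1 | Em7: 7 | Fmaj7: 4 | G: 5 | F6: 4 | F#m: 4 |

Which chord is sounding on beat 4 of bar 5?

Beat 4 of bar 5 is beat (5−1)×6 + 4 = 28 overall.
Running totals: Em ends at 7, Dbm ends at 13, Ebadd9 ends at 16, Emaj7 ends at 18, Fadd9 ends at 21, Eb ends at 23, Esus4 ends at 24, Em7 ends at 31.
Beat 28 falls within Em7.

Em7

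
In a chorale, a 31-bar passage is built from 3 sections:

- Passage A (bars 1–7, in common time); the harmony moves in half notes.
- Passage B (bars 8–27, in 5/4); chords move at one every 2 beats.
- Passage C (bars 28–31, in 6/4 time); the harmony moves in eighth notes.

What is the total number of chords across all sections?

A: 7·4 = 28 beats, 28/2 = 14 chords.
B: 20·5 = 100 beats, 100/2 = 50 chords.
C: 4·6 = 24 beats, 24/0.5 = 48 chords.
Total: 14 + 50 + 48 = 112.

112 chords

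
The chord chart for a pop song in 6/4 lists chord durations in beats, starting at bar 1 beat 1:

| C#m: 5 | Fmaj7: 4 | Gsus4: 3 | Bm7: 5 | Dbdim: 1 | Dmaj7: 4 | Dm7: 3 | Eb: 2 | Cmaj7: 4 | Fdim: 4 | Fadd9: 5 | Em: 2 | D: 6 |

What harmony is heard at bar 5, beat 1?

Beat 1 of bar 5 is beat (5−1)×6 + 1 = 25 overall.
Running totals: C#m ends at 5, Fmaj7 ends at 9, Gsus4 ends at 12, Bm7 ends at 17, Dbdim ends at 18, Dmaj7 ends at 22, Dm7 ends at 25.
Beat 25 falls within Dm7.

Dm7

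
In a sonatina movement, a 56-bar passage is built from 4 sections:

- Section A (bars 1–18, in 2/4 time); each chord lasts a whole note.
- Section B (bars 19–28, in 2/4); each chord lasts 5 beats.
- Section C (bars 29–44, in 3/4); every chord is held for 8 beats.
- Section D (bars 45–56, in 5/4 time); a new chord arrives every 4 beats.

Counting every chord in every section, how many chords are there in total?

34 chords

A has 36 beats and chords last 4 each, so 9 chords.
B has 20 beats and chords last 5 each, so 4 chords.
C has 48 beats and chords last 8 each, so 6 chords.
D has 60 beats and chords last 4 each, so 15 chords.
Total: 9 + 4 + 6 + 15 = 34.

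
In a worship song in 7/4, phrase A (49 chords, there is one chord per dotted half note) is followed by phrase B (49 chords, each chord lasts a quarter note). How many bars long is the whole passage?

A: 49 × 3 = 147 beats = 21 bars.
B: 49 × 1 = 49 beats = 7 bars.
Total: 21 + 7 = 28 bars.

28 bars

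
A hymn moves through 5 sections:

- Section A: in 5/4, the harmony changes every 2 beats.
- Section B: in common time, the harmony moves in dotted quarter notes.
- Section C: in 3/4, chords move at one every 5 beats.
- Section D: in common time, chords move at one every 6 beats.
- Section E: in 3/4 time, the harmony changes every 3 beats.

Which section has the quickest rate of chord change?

A: 5 beats/bar ÷ 2 beats/chord = 2.5 chords/bar.
B: 4 beats/bar ÷ 1.5 beats/chord = 8/3 chords/bar.
C: 3 beats/bar ÷ 5 beats/chord = 0.6 chords/bar.
D: 4 beats/bar ÷ 6 beats/chord = 2/3 chords/bar.
E: 3 beats/bar ÷ 3 beats/chord = 1 chord/bar.
Fastest is B at 8/3 chords/bar.

Section B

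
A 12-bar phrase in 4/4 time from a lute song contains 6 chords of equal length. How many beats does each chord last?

8 beats

12 bars × 4 beats/bar = 48 beats total.
48 beats ÷ 6 chords = 8 beats per chord.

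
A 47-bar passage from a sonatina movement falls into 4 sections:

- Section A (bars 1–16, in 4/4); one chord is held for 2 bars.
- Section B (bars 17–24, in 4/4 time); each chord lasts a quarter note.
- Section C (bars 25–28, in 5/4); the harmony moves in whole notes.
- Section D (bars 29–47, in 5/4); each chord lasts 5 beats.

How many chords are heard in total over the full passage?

64 chords

A: 16 bars × 4 beats = 64 beats; 8 beats/chord → 8 chords.
B: 8 bars × 4 beats = 32 beats; 1 beat/chord → 32 chords.
C: 4 bars × 5 beats = 20 beats; 4 beats/chord → 5 chords.
D: 19 bars × 5 beats = 95 beats; 5 beats/chord → 19 chords.
Total: 8 + 32 + 5 + 19 = 64.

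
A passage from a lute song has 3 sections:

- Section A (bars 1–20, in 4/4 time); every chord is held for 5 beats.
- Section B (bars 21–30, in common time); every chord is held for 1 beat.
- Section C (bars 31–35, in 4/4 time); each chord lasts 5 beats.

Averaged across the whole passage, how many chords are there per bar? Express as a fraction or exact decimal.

A: 20 bars of 4 beats is 80 beats; at 5 beats each that's 16 chords.
B: 10 bars of 4 beats is 40 beats; at 1 beat each that's 40 chords.
C: 5 bars of 4 beats is 20 beats; at 5 beats each that's 4 chords.
Overall: 60 chords over 35 bars → 60/35 = 12/7 chords per bar.

12/7 chords per bar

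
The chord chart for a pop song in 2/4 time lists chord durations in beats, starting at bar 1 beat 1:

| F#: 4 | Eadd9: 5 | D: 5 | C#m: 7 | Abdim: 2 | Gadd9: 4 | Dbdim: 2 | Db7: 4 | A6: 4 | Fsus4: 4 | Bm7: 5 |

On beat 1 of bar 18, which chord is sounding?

Beat 1 of bar 18 is beat (18−1)×2 + 1 = 35 overall.
Running totals: F# ends at 4, Eadd9 ends at 9, D ends at 14, C#m ends at 21, Abdim ends at 23, Gadd9 ends at 27, Dbdim ends at 29, Db7 ends at 33, A6 ends at 37.
Beat 35 falls within A6.

A6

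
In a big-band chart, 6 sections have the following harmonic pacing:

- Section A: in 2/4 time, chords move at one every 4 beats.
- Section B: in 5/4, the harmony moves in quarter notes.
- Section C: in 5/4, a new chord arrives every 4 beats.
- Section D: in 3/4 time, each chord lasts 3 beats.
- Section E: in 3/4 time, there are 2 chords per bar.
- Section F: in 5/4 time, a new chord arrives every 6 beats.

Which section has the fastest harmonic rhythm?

A: each chord is 4 beats in 2/4, so 0.5 per bar.
B: each chord is 1 beat in 5/4, so 5 per bar.
C: each chord is 4 beats in 5/4, so 1.25 per bar.
D: each chord is 3 beats in 3/4, so 1 per bar.
E: each chord is 1.5 beats in 3/4, so 2 per bar.
F: each chord is 6 beats in 5/4, so 5/6 per bar.
Fastest is B at 5 chords/bar.

Section B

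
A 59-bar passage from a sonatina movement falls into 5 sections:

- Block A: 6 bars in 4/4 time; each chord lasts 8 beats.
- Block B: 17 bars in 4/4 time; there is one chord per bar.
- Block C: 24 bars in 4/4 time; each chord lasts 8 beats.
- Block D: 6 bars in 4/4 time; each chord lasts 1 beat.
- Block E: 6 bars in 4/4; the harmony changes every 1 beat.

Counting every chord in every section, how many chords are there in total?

80 chords

A: 6 bars × 4 beats = 24 beats; 8 beats/chord → 3 chords.
B: 17 bars × 4 beats = 68 beats; 4 beats/chord → 17 chords.
C: 24 bars × 4 beats = 96 beats; 8 beats/chord → 12 chords.
D: 6 bars × 4 beats = 24 beats; 1 beat/chord → 24 chords.
E: 6 bars × 4 beats = 24 beats; 1 beat/chord → 24 chords.
Total: 3 + 17 + 12 + 24 + 24 = 80.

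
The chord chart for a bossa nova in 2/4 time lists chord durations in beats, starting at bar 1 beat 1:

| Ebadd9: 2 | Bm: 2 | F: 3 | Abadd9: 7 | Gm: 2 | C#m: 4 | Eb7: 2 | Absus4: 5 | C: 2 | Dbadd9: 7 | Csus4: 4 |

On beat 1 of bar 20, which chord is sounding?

Beat 1 of bar 20 is beat (20−1)×2 + 1 = 39 overall.
Running totals: Ebadd9 ends at 2, Bm ends at 4, F ends at 7, Abadd9 ends at 14, Gm ends at 16, C#m ends at 20, Eb7 ends at 22, Absus4 ends at 27, C ends at 29, Dbadd9 ends at 36, Csus4 ends at 40.
Beat 39 falls within Csus4.

Csus4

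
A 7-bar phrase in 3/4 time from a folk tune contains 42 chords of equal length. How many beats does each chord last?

0.5 beats

7 bars × 3 beats/bar = 21 beats total.
21 beats ÷ 42 chords = 0.5 beats per chord.
(That is an eighth note.)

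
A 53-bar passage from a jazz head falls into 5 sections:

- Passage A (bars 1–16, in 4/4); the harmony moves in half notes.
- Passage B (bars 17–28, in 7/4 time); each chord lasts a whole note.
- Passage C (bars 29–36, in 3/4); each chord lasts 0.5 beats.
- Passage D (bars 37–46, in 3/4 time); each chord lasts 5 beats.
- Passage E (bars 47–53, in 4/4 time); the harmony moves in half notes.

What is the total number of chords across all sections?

121 chords

A: 16·4 = 64 beats, 64/2 = 32 chords.
B: 12·7 = 84 beats, 84/4 = 21 chords.
C: 8·3 = 24 beats, 24/0.5 = 48 chords.
D: 10·3 = 30 beats, 30/5 = 6 chords.
E: 7·4 = 28 beats, 28/2 = 14 chords.
Total: 32 + 21 + 48 + 6 + 14 = 121.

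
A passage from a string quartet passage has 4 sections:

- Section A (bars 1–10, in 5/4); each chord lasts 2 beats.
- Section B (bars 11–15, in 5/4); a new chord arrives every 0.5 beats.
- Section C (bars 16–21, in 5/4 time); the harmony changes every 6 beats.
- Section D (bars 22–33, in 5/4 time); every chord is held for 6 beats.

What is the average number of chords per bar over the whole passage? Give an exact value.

30/11 chords per bar

A: 10 × 5 = 50 beats ÷ 2 = 25 chords.
B: 5 × 5 = 25 beats ÷ 0.5 = 50 chords.
C: 6 × 5 = 30 beats ÷ 6 = 5 chords.
D: 12 × 5 = 60 beats ÷ 6 = 10 chords.
Overall: 90 chords over 33 bars → 90/33 = 30/11 chords per bar.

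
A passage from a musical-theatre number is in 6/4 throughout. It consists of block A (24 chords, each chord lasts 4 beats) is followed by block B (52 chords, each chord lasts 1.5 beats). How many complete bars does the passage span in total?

A: 24 × 4 = 96 beats = 16 bars.
B: 52 × 1.5 = 78 beats = 13 bars.
Total: 16 + 13 = 29 bars.

29 bars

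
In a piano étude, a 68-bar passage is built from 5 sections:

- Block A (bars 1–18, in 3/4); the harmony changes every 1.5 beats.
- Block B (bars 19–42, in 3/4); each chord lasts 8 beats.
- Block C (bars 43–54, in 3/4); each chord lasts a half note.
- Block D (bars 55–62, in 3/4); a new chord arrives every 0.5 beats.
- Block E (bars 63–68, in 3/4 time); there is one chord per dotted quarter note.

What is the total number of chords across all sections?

123 chords

A: 18·3 = 54 beats, 54/1.5 = 36 chords.
B: 24·3 = 72 beats, 72/8 = 9 chords.
C: 12·3 = 36 beats, 36/2 = 18 chords.
D: 8·3 = 24 beats, 24/0.5 = 48 chords.
E: 6·3 = 18 beats, 18/1.5 = 12 chords.
Total: 36 + 9 + 18 + 48 + 12 = 123.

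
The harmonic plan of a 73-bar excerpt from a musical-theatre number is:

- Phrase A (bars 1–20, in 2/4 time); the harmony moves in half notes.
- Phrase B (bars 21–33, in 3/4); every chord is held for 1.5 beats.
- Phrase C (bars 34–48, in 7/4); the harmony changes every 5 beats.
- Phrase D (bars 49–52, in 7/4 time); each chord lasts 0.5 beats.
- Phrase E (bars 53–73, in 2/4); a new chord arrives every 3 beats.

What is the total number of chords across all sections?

A: 20 bars × 2 beats = 40 beats; 2 beats/chord → 20 chords.
B: 13 bars × 3 beats = 39 beats; 1.5 beats/chord → 26 chords.
C: 15 bars × 7 beats = 105 beats; 5 beats/chord → 21 chords.
D: 4 bars × 7 beats = 28 beats; 0.5 beats/chord → 56 chords.
E: 21 bars × 2 beats = 42 beats; 3 beats/chord → 14 chords.
Total: 20 + 26 + 21 + 56 + 14 = 137.

137 chords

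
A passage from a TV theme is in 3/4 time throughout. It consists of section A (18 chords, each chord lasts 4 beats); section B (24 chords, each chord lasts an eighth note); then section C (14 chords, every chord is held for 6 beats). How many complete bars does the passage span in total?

A: 18 × 4 = 72 beats = 24 bars.
B: 24 × 0.5 = 12 beats = 4 bars.
C: 14 × 6 = 84 beats = 28 bars.
Total: 24 + 4 + 28 = 56 bars.

56 bars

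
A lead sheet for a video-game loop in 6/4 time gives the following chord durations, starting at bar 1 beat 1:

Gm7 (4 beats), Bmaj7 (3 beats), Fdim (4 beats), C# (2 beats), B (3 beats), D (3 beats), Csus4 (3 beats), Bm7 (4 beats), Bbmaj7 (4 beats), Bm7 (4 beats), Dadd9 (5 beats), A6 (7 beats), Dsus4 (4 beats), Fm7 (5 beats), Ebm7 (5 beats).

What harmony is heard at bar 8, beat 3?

A6

Beat 3 of bar 8 is beat (8−1)×6 + 3 = 45 overall.
Running totals: Gm7 ends at 4, Bmaj7 ends at 7, Fdim ends at 11, C# ends at 13, B ends at 16, D ends at 19, Csus4 ends at 22, Bm7 ends at 26, Bbmaj7 ends at 30, Bm7 ends at 34, Dadd9 ends at 39, A6 ends at 46.
Beat 45 falls within A6.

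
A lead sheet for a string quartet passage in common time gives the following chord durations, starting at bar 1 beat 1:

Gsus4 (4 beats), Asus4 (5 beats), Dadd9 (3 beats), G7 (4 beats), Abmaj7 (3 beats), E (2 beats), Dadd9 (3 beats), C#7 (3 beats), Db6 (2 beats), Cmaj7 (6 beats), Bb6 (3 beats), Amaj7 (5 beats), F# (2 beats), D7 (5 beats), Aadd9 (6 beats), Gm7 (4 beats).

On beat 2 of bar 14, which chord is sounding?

Beat 2 of bar 14 is beat (14−1)×4 + 2 = 54 overall.
Running totals: Gsus4 ends at 4, Asus4 ends at 9, Dadd9 ends at 12, G7 ends at 16, Abmaj7 ends at 19, E ends at 21, Dadd9 ends at 24, C#7 ends at 27, Db6 ends at 29, Cmaj7 ends at 35, Bb6 ends at 38, Amaj7 ends at 43, F# ends at 45, D7 ends at 50, Aadd9 ends at 56.
Beat 54 falls within Aadd9.

Aadd9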